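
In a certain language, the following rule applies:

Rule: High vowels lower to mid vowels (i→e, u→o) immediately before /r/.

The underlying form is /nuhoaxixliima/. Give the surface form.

No segment of /nuhoaxixliima/ meets the structural description of the rule, so the form surfaces unchanged.

nuhoaxixliima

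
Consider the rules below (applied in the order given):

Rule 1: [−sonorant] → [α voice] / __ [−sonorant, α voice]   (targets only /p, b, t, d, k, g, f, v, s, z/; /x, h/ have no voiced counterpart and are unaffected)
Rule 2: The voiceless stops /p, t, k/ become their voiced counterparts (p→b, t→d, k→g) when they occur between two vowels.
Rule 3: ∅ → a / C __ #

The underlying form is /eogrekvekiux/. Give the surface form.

Rule 1 (regressive voicing assimilation): /k/ precedes the voiced obstruent /v/, so it voices to [g] by assimilation. /eogrekvekiux/ → eogregvekiux.
Rule 2 (intervocalic voicing): /k/ is a voiceless stop between vowels /e/ and /i/, so it voices to [g]. /eogregvekiux/ → eogregvegiux.
Rule 3 (final a-epenthesis): the form ends in the consonant /x/, so [a] is inserted word-finally. /eogregvegiux/ → eogregvegiuxa.

eogregvegiuxa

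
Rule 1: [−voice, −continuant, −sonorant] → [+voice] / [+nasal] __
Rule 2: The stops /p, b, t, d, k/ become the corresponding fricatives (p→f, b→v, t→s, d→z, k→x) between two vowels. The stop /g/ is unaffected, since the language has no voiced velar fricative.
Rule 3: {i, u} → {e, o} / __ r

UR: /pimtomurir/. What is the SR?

pimdomorer

Rule 1 (post-nasal voicing): /t/ is a voiceless stop immediately after the nasal /m/, so it voices to [d]. /pimtomurir/ → pimdomurir.
Rule 2 (intervocalic spirantization): no segment meets the environment; /pimdomurir/ is unchanged.
Rule 3 (pre-rhotic lowering): /u/ is a high vowel immediately before /r/, so it lowers to [o]. /i/ is a high vowel immediately before /r/, so it lowers to [e]. /pimdomurir/ → pimdomorer.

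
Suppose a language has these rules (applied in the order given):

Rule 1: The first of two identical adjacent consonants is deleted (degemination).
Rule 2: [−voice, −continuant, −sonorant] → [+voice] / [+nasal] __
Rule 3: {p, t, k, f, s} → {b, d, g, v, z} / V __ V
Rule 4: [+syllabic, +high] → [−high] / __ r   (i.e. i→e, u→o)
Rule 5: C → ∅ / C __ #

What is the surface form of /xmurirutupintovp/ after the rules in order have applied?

xmorerudubindov

Rule 1 (degemination): no segment meets the environment; /xmurirutupintovp/ is unchanged.
Rule 2 (post-nasal voicing): /t/ is a voiceless stop immediately after the nasal /n/, so it voices to [d]. /xmurirutupintovp/ → xmurirutupindovp.
Rule 3 (intervocalic voicing): /t/ is a voiceless obstruent between vowels /u/ and /u/, so it voices to [d]. /p/ is a voiceless obstruent between vowels /u/ and /i/, so it voices to [b]. /xmurirutupindovp/ → xmurirudubindovp.
Rule 4 (pre-rhotic lowering): /u/ is a high vowel immediately before /r/, so it lowers to [o]. /i/ is a high vowel immediately before /r/, so it lowers to [e]. /xmurirudubindovp/ → xmorerudubindovp.
Rule 5 (final cluster simplification): /p/ is the second consonant of a word-final cluster /vp/, so it deletes. /xmorerudubindovp/ → xmorerudubindov.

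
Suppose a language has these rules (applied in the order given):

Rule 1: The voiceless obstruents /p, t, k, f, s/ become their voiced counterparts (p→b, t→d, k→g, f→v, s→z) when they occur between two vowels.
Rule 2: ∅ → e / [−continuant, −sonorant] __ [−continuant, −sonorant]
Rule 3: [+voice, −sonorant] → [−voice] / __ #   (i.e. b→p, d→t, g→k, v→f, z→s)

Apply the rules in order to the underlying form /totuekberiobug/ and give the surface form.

toduekeberiobuk

Rule 1 (intervocalic voicing): /t/ is a voiceless obstruent between vowels /o/ and /u/, so it voices to [d]. /totuekberiobug/ → toduekberiobug.
Rule 2 (stop-cluster e-epenthesis): /k/ and /b/ form a stop–stop cluster, so [e] is inserted between them. /toduekberiobug/ → toduekeberiobug.
Rule 3 (final devoicing): /g/ is a voiced obstruent in word-final position, so it devoices to [k]. /toduekeberiobug/ → toduekeberiobuk.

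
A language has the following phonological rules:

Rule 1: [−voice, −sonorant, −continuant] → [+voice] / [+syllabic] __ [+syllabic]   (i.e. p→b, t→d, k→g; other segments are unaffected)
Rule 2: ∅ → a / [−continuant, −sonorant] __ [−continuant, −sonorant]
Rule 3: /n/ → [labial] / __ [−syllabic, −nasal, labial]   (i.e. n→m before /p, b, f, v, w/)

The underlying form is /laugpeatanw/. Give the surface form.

laugapeadamw

Rule 1 (intervocalic voicing): /t/ is a voiceless stop between vowels /a/ and /a/, so it voices to [d]. /laugpeatanw/ → laugpeadanw.
Rule 2 (stop-cluster a-epenthesis): /g/ and /p/ form a stop–stop cluster, so [a] is inserted between them. /laugpeadanw/ → laugapeadanw.
Rule 3 (nasal place assimilation): /n/ precedes the labial consonant /w/, so it assimilates in place to [m]. /laugapeadanw/ → laugapeadamw.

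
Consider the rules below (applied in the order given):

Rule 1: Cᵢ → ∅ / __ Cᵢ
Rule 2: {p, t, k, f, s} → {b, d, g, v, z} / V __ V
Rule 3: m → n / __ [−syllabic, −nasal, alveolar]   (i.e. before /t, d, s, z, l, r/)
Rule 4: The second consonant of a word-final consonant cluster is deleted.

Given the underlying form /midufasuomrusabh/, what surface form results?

Rule 1 (degemination): no segment meets the environment; /midufasuomrusabh/ is unchanged.
Rule 2 (intervocalic voicing): /f/ is a voiceless obstruent between vowels /u/ and /a/, so it voices to [v]. /s/ is a voiceless obstruent between vowels /a/ and /u/, so it voices to [z]. /s/ is a voiceless obstruent between vowels /u/ and /a/, so it voices to [z]. /midufasuomrusabh/ → miduvazuomruzabh.
Rule 3 (nasal place assimilation): /m/ precedes the alveolar consonant /r/, so it assimilates in place to [n]. /miduvazuomruzabh/ → miduvazuonruzabh.
Rule 4 (final cluster simplification): /h/ is the second consonant of a word-final cluster /bh/, so it deletes. /miduvazuonruzabh/ → miduvazuonruzab.

miduvazuonruzab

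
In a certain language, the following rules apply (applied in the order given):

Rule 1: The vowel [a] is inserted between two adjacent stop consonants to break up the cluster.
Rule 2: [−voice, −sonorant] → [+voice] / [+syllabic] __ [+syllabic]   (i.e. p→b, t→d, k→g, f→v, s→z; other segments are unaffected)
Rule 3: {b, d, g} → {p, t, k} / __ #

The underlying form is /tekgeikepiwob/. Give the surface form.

tegageigebiwop

Rule 1 (stop-cluster a-epenthesis): /k/ and /g/ form a stop–stop cluster, so [a] is inserted between them. /tekgeikepiwob/ → tekageikepiwob.
Rule 2 (intervocalic voicing): /k/ is a voiceless obstruent between vowels /e/ and /a/, so it voices to [g]. /k/ is a voiceless obstruent between vowels /i/ and /e/, so it voices to [g]. /p/ is a voiceless obstruent between vowels /e/ and /i/, so it voices to [b]. /tekageikepiwob/ → tegageigebiwob.
Rule 3 (final devoicing): /b/ is a voiced stop in word-final position, so it devoices to [p]. /tegageigebiwob/ → tegageigebiwop.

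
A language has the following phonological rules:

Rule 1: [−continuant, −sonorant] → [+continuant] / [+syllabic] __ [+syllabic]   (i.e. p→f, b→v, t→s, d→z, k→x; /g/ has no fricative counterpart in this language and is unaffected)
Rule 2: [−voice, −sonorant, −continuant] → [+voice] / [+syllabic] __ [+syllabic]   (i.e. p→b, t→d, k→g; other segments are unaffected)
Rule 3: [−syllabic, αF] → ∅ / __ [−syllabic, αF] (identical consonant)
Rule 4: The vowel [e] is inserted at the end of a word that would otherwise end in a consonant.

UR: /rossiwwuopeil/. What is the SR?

rosiwuofeile

Rule 1 (intervocalic spirantization): /p/ is a stop between vowels /o/ and /e/, so it spirantizes to the fricative [f]. /rossiwwuopeil/ → rossiwwuofeil.
Rule 2 (intervocalic voicing): no segment meets the environment; /rossiwwuofeil/ is unchanged.
Rule 3 (degemination): /ss/ is a geminate; the first /s/ deletes. /ww/ is a geminate; the first /w/ deletes. /rossiwwuofeil/ → rosiwuofeil.
Rule 4 (final e-epenthesis): the form ends in the consonant /l/, so [e] is inserted word-finally. /rosiwuofeil/ → rosiwuofeile.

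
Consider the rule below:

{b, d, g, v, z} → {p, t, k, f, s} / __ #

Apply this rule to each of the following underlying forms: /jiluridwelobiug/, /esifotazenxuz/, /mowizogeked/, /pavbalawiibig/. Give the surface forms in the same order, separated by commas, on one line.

jiluridwelobiuk, esifotazenxus, mowizogeket, pavbalawiibik

/jiluridwelobiug/: /g/ is a voiced obstruent in word-final position, so it devoices to [k]. → [jiluridwelobiuk].
/esifotazenxuz/: /z/ is a voiced obstruent in word-final position, so it devoices to [s]. → [esifotazenxus].
/mowizogeked/: /d/ is a voiced obstruent in word-final position, so it devoices to [t]. → [mowizogeket].
/pavbalawiibig/: /g/ is a voiced obstruent in word-final position, so it devoices to [k]. → [pavbalawiibik].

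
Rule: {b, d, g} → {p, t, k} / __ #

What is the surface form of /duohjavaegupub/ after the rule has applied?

duohjavaegupup

/b/ is a voiced stop in word-final position, so it devoices to [p].
Surface form: [duohjavaegupup].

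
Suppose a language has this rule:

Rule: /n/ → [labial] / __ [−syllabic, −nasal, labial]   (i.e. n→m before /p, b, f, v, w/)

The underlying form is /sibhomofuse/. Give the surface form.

sibhomofuse

No segment of /sibhomofuse/ meets the structural description of the rule, so the form surfaces unchanged.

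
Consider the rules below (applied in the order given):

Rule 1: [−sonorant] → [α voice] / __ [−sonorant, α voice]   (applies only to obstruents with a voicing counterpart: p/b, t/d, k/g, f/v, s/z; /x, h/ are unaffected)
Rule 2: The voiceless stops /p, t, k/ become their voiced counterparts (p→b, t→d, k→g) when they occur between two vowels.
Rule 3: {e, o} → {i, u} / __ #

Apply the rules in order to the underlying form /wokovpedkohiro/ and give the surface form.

wogofpetkohiru

Rule 1 (regressive voicing assimilation): /v/ precedes the voiceless obstruent /p/, so it devoices to [f] by assimilation. /d/ precedes the voiceless obstruent /k/, so it devoices to [t] by assimilation. /wokovpedkohiro/ → wokofpetkohiro.
Rule 2 (intervocalic voicing): /k/ is a voiceless stop between vowels /o/ and /o/, so it voices to [g]. /wokofpetkohiro/ → wogofpetkohiro.
Rule 3 (final vowel raising): /o/ is a mid vowel in word-final position, so it raises to [u]. /wogofpetkohiro/ → wogofpetkohiru.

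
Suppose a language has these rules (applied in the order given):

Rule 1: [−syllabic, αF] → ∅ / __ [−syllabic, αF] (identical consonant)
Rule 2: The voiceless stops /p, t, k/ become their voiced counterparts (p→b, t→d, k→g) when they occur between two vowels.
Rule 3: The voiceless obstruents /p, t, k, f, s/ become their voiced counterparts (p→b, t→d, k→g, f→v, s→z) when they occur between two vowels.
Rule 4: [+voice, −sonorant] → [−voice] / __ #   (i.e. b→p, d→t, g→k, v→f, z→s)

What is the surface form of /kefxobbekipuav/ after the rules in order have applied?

Rule 1 (degemination): /bb/ is a geminate; the first /b/ deletes. /kefxobbekipuav/ → kefxobekipuav.
Rule 2 (intervocalic voicing): /k/ is a voiceless stop between vowels /e/ and /i/, so it voices to [g]. /p/ is a voiceless stop between vowels /i/ and /u/, so it voices to [b]. /kefxobekipuav/ → kefxobegibuav.
Rule 3 (intervocalic voicing): no segment meets the environment; /kefxobegibuav/ is unchanged.
Rule 4 (final devoicing): /v/ is a voiced obstruent in word-final position, so it devoices to [f]. /kefxobegibuav/ → kefxobegibuaf.

kefxobegibuaf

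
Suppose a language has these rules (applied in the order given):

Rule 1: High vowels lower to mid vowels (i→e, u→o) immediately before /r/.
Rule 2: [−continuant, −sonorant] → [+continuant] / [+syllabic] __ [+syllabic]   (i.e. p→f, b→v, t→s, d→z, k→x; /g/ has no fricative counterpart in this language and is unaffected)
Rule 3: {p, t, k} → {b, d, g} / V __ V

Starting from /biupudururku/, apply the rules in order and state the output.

Rule 1 (pre-rhotic lowering): /u/ is a high vowel immediately before /r/, so it lowers to [o]. /u/ is a high vowel immediately before /r/, so it lowers to [o]. /biupudururku/ → biupudororku.
Rule 2 (intervocalic spirantization): /p/ is a stop between vowels /u/ and /u/, so it spirantizes to the fricative [f]. /d/ is a stop between vowels /u/ and /o/, so it spirantizes to the fricative [z]. /biupudororku/ → biufuzororku.
Rule 3 (intervocalic voicing): no segment meets the environment; /biufuzororku/ is unchanged.

biufuzororku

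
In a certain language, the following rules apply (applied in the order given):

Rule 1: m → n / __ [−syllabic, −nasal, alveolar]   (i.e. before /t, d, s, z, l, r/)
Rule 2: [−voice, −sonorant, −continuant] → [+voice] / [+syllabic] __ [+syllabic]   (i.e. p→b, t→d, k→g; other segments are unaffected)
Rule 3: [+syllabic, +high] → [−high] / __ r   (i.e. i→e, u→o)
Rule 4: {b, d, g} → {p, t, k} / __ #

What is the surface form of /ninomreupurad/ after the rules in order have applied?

ninonreuborat

Rule 1 (nasal place assimilation): /m/ precedes the alveolar consonant /r/, so it assimilates in place to [n]. /ninomreupurad/ → ninonreupurad.
Rule 2 (intervocalic voicing): /p/ is a voiceless stop between vowels /u/ and /u/, so it voices to [b]. /ninonreupurad/ → ninonreuburad.
Rule 3 (pre-rhotic lowering): /u/ is a high vowel immediately before /r/, so it lowers to [o]. /ninonreuburad/ → ninonreuborad.
Rule 4 (final devoicing): /d/ is a voiced stop in word-final position, so it devoices to [t]. /ninonreuborad/ → ninonreuborat.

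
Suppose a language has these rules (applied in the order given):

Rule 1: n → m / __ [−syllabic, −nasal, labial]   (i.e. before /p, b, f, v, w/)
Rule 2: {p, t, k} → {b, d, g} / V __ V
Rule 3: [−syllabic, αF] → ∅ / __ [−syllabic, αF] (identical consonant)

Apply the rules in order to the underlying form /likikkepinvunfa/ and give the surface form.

ligikebimvumfa

Rule 1 (nasal place assimilation): /n/ precedes the labial consonant /v/, so it assimilates in place to [m]. /n/ precedes the labial consonant /f/, so it assimilates in place to [m]. /likikkepinvunfa/ → likikkepimvumfa.
Rule 2 (intervocalic voicing): /k/ is a voiceless stop between vowels /i/ and /i/, so it voices to [g]. /p/ is a voiceless stop between vowels /e/ and /i/, so it voices to [b]. /likikkepimvumfa/ → ligikkebimvumfa.
Rule 3 (degemination): /kk/ is a geminate; the first /k/ deletes. /ligikkebimvumfa/ → ligikebimvumfa.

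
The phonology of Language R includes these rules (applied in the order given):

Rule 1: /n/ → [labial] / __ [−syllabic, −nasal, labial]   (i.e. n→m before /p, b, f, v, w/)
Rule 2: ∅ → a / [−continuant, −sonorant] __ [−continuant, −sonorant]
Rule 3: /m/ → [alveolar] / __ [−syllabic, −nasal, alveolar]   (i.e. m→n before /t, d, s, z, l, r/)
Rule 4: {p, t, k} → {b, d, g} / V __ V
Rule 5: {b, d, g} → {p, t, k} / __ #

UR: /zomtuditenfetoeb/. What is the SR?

Rule 1 (nasal place assimilation): /n/ precedes the labial consonant /f/, so it assimilates in place to [m]. /zomtuditenfetoeb/ → zomtuditemfetoeb.
Rule 2 (stop-cluster a-epenthesis): no segment meets the environment; /zomtuditemfetoeb/ is unchanged.
Rule 3 (nasal place assimilation): /m/ precedes the alveolar consonant /t/, so it assimilates in place to [n]. /zomtuditemfetoeb/ → zontuditemfetoeb.
Rule 4 (intervocalic voicing): /t/ is a voiceless stop between vowels /i/ and /e/, so it voices to [d]. /t/ is a voiceless stop between vowels /e/ and /o/, so it voices to [d]. /zontuditemfetoeb/ → zontudidemfedoeb.
Rule 5 (final devoicing): /b/ is a voiced stop in word-final position, so it devoices to [p]. /zontudidemfedoeb/ → zontudidemfedoep.

zontudidemfedoep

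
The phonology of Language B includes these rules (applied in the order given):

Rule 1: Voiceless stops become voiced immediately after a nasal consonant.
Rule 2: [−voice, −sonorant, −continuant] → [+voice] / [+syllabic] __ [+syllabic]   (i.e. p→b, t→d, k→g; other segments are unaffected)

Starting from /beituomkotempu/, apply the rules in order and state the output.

beiduomgodembu

Rule 1 (post-nasal voicing): /k/ is a voiceless stop immediately after the nasal /m/, so it voices to [g]. /p/ is a voiceless stop immediately after the nasal /m/, so it voices to [b]. /beituomkotempu/ → beituomgotembu.
Rule 2 (intervocalic voicing): /t/ is a voiceless stop between vowels /i/ and /u/, so it voices to [d]. /t/ is a voiceless stop between vowels /o/ and /e/, so it voices to [d]. /beituomgotembu/ → beiduomgodembu.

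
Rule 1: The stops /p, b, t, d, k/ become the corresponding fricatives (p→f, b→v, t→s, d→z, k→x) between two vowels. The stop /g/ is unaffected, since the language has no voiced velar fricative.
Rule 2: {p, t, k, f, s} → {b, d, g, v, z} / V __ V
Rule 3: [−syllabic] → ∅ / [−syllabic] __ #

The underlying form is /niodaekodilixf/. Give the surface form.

niozaexozilix

Rule 1 (intervocalic spirantization): /d/ is a stop between vowels /o/ and /a/, so it spirantizes to the fricative [z]. /k/ is a stop between vowels /e/ and /o/, so it spirantizes to the fricative [x]. /d/ is a stop between vowels /o/ and /i/, so it spirantizes to the fricative [z]. /niodaekodilixf/ → niozaexozilixf.
Rule 2 (intervocalic voicing): no segment meets the environment; /niozaexozilixf/ is unchanged.
Rule 3 (final cluster simplification): /f/ is the second consonant of a word-final cluster /xf/, so it deletes. /niozaexozilixf/ → niozaexozilix.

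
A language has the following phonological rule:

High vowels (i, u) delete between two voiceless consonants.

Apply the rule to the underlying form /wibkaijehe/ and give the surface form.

No segment of /wibkaijehe/ meets the structural description of the rule, so the form surfaces unchanged.

wibkaijehe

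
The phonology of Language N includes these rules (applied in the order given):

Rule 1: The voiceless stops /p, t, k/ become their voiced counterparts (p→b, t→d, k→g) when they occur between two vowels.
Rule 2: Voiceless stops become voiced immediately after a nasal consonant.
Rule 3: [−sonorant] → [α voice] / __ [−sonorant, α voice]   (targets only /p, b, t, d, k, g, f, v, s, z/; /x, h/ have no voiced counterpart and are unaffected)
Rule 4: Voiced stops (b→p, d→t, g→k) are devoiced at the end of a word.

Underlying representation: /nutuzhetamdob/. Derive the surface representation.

nudushedamdop

Rule 1 (intervocalic voicing): /t/ is a voiceless stop between vowels /u/ and /u/, so it voices to [d]. /t/ is a voiceless stop between vowels /e/ and /a/, so it voices to [d]. /nutuzhetamdob/ → nuduzhedamdob.
Rule 2 (post-nasal voicing): no segment meets the environment; /nuduzhedamdob/ is unchanged.
Rule 3 (regressive voicing assimilation): /z/ precedes the voiceless obstruent /h/, so it devoices to [s] by assimilation. /nuduzhedamdob/ → nudushedamdob.
Rule 4 (final devoicing): /b/ is a voiced stop in word-final position, so it devoices to [p]. /nudushedamdob/ → nudushedamdop.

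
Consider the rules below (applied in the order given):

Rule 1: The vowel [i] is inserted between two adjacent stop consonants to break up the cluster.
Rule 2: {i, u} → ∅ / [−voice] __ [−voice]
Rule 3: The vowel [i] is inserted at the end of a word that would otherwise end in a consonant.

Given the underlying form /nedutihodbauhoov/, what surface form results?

neduthodibauhoovi

Rule 1 (stop-cluster i-epenthesis): /d/ and /b/ form a stop–stop cluster, so [i] is inserted between them. /nedutihodbauhoov/ → nedutihodibauhoov.
Rule 2 (high vowel syncope): /i/ is a high vowel flanked by voiceless consonants /t/ and /h/, so it deletes. /nedutihodibauhoov/ → neduthodibauhoov.
Rule 3 (final i-epenthesis): the form ends in the consonant /v/, so [i] is inserted word-finally. /neduthodibauhoov/ → neduthodibauhoovi.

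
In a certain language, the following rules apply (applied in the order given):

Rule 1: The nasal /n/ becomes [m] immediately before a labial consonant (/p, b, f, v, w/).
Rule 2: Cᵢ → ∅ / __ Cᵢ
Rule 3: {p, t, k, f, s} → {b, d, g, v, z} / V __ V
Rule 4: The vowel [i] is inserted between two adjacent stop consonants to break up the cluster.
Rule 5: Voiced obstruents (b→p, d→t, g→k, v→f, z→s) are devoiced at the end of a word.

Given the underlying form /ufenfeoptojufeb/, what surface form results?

Rule 1 (nasal place assimilation): /n/ precedes the labial consonant /f/, so it assimilates in place to [m]. /ufenfeoptojufeb/ → ufemfeoptojufeb.
Rule 2 (degemination): no segment meets the environment; /ufemfeoptojufeb/ is unchanged.
Rule 3 (intervocalic voicing): /f/ is a voiceless obstruent between vowels /u/ and /e/, so it voices to [v]. /f/ is a voiceless obstruent between vowels /u/ and /e/, so it voices to [v]. /ufemfeoptojufeb/ → uvemfeoptojuveb.
Rule 4 (stop-cluster i-epenthesis): /p/ and /t/ form a stop–stop cluster, so [i] is inserted between them. /uvemfeoptojuveb/ → uvemfeopitojuveb.
Rule 5 (final devoicing): /b/ is a voiced obstruent in word-final position, so it devoices to [p]. /uvemfeopitojuveb/ → uvemfeopitojuvep.

uvemfeopitojuvep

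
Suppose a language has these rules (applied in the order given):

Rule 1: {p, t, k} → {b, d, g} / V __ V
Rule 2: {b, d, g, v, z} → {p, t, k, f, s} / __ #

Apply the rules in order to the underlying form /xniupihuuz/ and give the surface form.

xniubihuus

Rule 1 (intervocalic voicing): /p/ is a voiceless stop between vowels /u/ and /i/, so it voices to [b]. /xniupihuuz/ → xniubihuuz.
Rule 2 (final devoicing): /z/ is a voiced obstruent in word-final position, so it devoices to [s]. /xniubihuuz/ → xniubihuus.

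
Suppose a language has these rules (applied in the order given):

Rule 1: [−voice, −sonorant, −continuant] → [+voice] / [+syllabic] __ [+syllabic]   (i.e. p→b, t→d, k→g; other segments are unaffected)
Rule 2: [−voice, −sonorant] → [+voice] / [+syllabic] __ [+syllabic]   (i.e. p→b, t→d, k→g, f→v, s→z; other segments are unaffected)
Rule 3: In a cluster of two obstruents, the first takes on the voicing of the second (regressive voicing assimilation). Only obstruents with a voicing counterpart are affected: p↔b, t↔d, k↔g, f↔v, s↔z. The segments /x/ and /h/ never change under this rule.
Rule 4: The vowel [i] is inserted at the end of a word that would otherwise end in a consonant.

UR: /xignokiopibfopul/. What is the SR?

xignogiobipfobuli

Rule 1 (intervocalic voicing): /k/ is a voiceless stop between vowels /o/ and /i/, so it voices to [g]. /p/ is a voiceless stop between vowels /o/ and /i/, so it voices to [b]. /p/ is a voiceless stop between vowels /o/ and /u/, so it voices to [b]. /xignokiopibfopul/ → xignogiobibfobul.
Rule 2 (intervocalic voicing): no segment meets the environment; /xignogiobibfobul/ is unchanged.
Rule 3 (regressive voicing assimilation): /b/ precedes the voiceless obstruent /f/, so it devoices to [p] by assimilation. /xignogiobibfobul/ → xignogiobipfobul.
Rule 4 (final i-epenthesis): the form ends in the consonant /l/, so [i] is inserted word-finally. /xignogiobipfobul/ → xignogiobipfobuli.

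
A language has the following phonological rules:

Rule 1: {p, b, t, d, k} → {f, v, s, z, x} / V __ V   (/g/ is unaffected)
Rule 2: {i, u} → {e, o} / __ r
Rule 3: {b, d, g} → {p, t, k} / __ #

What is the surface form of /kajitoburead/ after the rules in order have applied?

kajisovoreat

Rule 1 (intervocalic spirantization): /t/ is a stop between vowels /i/ and /o/, so it spirantizes to the fricative [s]. /b/ is a stop between vowels /o/ and /u/, so it spirantizes to the fricative [v]. /kajitoburead/ → kajisovuread.
Rule 2 (pre-rhotic lowering): /u/ is a high vowel immediately before /r/, so it lowers to [o]. /kajisovuread/ → kajisovoread.
Rule 3 (final devoicing): /d/ is a voiced stop in word-final position, so it devoices to [t]. /kajisovoread/ → kajisovoreat.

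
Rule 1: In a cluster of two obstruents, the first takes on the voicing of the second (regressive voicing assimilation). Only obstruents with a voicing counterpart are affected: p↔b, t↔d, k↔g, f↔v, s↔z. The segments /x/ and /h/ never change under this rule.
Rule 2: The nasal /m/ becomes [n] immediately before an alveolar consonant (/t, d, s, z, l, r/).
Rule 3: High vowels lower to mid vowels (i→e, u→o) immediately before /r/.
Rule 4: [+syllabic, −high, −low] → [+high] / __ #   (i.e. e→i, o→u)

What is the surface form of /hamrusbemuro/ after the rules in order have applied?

hanruzbemoru

Rule 1 (regressive voicing assimilation): /s/ precedes the voiced obstruent /b/, so it voices to [z] by assimilation. /hamrusbemuro/ → hamruzbemuro.
Rule 2 (nasal place assimilation): /m/ precedes the alveolar consonant /r/, so it assimilates in place to [n]. /hamruzbemuro/ → hanruzbemuro.
Rule 3 (pre-rhotic lowering): /u/ is a high vowel immediately before /r/, so it lowers to [o]. /hanruzbemuro/ → hanruzbemoro.
Rule 4 (final vowel raising): /o/ is a mid vowel in word-final position, so it raises to [u]. /hanruzbemoro/ → hanruzbemoru.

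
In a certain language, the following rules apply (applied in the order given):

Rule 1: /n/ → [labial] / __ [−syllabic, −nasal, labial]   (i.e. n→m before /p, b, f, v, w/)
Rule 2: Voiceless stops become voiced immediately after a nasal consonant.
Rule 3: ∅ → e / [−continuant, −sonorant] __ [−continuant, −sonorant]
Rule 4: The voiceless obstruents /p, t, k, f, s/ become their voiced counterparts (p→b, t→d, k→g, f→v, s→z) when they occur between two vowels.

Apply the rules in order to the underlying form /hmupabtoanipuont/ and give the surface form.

hmubabedoanibuond

Rule 1 (nasal place assimilation): no segment meets the environment; /hmupabtoanipuont/ is unchanged.
Rule 2 (post-nasal voicing): /t/ is a voiceless stop immediately after the nasal /n/, so it voices to [d]. /hmupabtoanipuont/ → hmupabtoanipuond.
Rule 3 (stop-cluster e-epenthesis): /b/ and /t/ form a stop–stop cluster, so [e] is inserted between them. /hmupabtoanipuond/ → hmupabetoanipuond.
Rule 4 (intervocalic voicing): /p/ is a voiceless obstruent between vowels /u/ and /a/, so it voices to [b]. /t/ is a voiceless obstruent between vowels /e/ and /o/, so it voices to [d]. /p/ is a voiceless obstruent between vowels /i/ and /u/, so it voices to [b]. /hmupabetoanipuond/ → hmubabedoanibuond.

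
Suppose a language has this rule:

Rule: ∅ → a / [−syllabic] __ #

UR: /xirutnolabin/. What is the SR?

the form ends in the consonant /n/, so [a] is inserted word-finally.
Surface form: [xirutnolabina].

xirutnolabina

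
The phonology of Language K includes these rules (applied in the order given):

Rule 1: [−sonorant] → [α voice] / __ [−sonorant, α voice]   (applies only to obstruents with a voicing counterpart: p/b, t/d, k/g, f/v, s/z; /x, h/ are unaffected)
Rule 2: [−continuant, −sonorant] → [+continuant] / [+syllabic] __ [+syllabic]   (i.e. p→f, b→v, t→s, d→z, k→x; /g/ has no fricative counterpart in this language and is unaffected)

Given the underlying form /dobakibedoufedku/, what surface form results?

dovaxivezoufetku

Rule 1 (regressive voicing assimilation): /d/ precedes the voiceless obstruent /k/, so it devoices to [t] by assimilation. /dobakibedoufedku/ → dobakibedoufetku.
Rule 2 (intervocalic spirantization): /b/ is a stop between vowels /o/ and /a/, so it spirantizes to the fricative [v]. /k/ is a stop between vowels /a/ and /i/, so it spirantizes to the fricative [x]. /b/ is a stop between vowels /i/ and /e/, so it spirantizes to the fricative [v]. /d/ is a stop between vowels /e/ and /o/, so it spirantizes to the fricative [z]. /dobakibedoufetku/ → dovaxivezoufetku.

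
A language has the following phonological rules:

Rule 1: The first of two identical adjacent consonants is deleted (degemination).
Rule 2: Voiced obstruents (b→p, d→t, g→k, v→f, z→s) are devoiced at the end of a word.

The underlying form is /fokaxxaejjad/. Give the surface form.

fokaxaejat

Rule 1 (degemination): /xx/ is a geminate; the first /x/ deletes. /jj/ is a geminate; the first /j/ deletes. /fokaxxaejjad/ → fokaxaejad.
Rule 2 (final devoicing): /d/ is a voiced obstruent in word-final position, so it devoices to [t]. /fokaxaejad/ → fokaxaejat.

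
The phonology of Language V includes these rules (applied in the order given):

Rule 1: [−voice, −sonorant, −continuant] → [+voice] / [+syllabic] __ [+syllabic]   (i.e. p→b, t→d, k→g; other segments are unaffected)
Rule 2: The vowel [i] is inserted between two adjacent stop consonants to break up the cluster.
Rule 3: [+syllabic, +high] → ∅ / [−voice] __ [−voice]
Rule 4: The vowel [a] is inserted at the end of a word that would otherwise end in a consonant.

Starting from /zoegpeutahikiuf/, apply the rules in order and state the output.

zoegipeudahigiufa

Rule 1 (intervocalic voicing): /t/ is a voiceless stop between vowels /u/ and /a/, so it voices to [d]. /k/ is a voiceless stop between vowels /i/ and /i/, so it voices to [g]. /zoegpeutahikiuf/ → zoegpeudahigiuf.
Rule 2 (stop-cluster i-epenthesis): /g/ and /p/ form a stop–stop cluster, so [i] is inserted between them. /zoegpeudahigiuf/ → zoegipeudahigiuf.
Rule 3 (high vowel syncope): no segment meets the environment; /zoegipeudahigiuf/ is unchanged.
Rule 4 (final a-epenthesis): the form ends in the consonant /f/, so [a] is inserted word-finally. /zoegipeudahigiuf/ → zoegipeudahigiufa.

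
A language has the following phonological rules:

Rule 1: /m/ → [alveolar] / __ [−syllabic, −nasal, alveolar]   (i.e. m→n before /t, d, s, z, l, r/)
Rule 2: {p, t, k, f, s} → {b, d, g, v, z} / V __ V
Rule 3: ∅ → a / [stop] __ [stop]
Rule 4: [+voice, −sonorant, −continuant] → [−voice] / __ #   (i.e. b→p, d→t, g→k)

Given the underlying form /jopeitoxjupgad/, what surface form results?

Rule 1 (nasal place assimilation): no segment meets the environment; /jopeitoxjupgad/ is unchanged.
Rule 2 (intervocalic voicing): /p/ is a voiceless obstruent between vowels /o/ and /e/, so it voices to [b]. /t/ is a voiceless obstruent between vowels /i/ and /o/, so it voices to [d]. /jopeitoxjupgad/ → jobeidoxjupgad.
Rule 3 (stop-cluster a-epenthesis): /p/ and /g/ form a stop–stop cluster, so [a] is inserted between them. /jobeidoxjupgad/ → jobeidoxjupagad.
Rule 4 (final devoicing): /d/ is a voiced stop in word-final position, so it devoices to [t]. /jobeidoxjupagad/ → jobeidoxjupagat.

jobeidoxjupagat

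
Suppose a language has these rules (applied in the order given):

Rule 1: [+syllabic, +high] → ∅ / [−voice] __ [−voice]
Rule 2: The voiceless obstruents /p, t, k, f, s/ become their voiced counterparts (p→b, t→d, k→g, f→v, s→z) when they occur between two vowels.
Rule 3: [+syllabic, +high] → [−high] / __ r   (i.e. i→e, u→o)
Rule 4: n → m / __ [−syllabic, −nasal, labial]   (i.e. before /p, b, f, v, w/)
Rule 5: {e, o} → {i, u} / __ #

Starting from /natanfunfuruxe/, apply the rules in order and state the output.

nadamfumforuxi

Rule 1 (high vowel syncope): no segment meets the environment; /natanfunfuruxe/ is unchanged.
Rule 2 (intervocalic voicing): /t/ is a voiceless obstruent between vowels /a/ and /a/, so it voices to [d]. /natanfunfuruxe/ → nadanfunfuruxe.
Rule 3 (pre-rhotic lowering): /u/ is a high vowel immediately before /r/, so it lowers to [o]. /nadanfunfuruxe/ → nadanfunforuxe.
Rule 4 (nasal place assimilation): /n/ precedes the labial consonant /f/, so it assimilates in place to [m]. /n/ precedes the labial consonant /f/, so it assimilates in place to [m]. /nadanfunforuxe/ → nadamfumforuxe.
Rule 5 (final vowel raising): /e/ is a mid vowel in word-final position, so it raises to [i]. /nadamfumforuxe/ → nadamfumforuxi.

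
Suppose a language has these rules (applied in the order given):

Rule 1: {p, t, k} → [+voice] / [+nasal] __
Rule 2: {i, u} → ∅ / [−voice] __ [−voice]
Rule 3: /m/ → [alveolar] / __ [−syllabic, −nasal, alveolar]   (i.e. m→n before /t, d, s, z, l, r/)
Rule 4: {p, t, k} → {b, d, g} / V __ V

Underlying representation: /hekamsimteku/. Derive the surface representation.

Rule 1 (post-nasal voicing): /t/ is a voiceless stop immediately after the nasal /m/, so it voices to [d]. /hekamsimteku/ → hekamsimdeku.
Rule 2 (high vowel syncope): no segment meets the environment; /hekamsimdeku/ is unchanged.
Rule 3 (nasal place assimilation): /m/ precedes the alveolar consonant /s/, so it assimilates in place to [n]. /m/ precedes the alveolar consonant /d/, so it assimilates in place to [n]. /hekamsimdeku/ → hekansindeku.
Rule 4 (intervocalic voicing): /k/ is a voiceless stop between vowels /e/ and /a/, so it voices to [g]. /k/ is a voiceless stop between vowels /e/ and /u/, so it voices to [g]. /hekansindeku/ → hegansindegu.

hegansindegu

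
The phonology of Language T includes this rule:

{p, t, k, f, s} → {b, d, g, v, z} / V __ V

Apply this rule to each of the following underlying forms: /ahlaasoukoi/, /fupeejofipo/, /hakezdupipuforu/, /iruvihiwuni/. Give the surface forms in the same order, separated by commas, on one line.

ahlaazougoi, fubeejovibo, hagezdubibuvoru, iruvihiwuni

/ahlaasoukoi/: /s/ is a voiceless obstruent between vowels /a/ and /o/, so it voices to [z]. /k/ is a voiceless obstruent between vowels /u/ and /o/, so it voices to [g]. → [ahlaazougoi].
/fupeejofipo/: /p/ is a voiceless obstruent between vowels /u/ and /e/, so it voices to [b]. /f/ is a voiceless obstruent between vowels /o/ and /i/, so it voices to [v]. /p/ is a voiceless obstruent between vowels /i/ and /o/, so it voices to [b]. → [fubeejovibo].
/hakezdupipuforu/: /k/ is a voiceless obstruent between vowels /a/ and /e/, so it voices to [g]. /p/ is a voiceless obstruent between vowels /u/ and /i/, so it voices to [b]. /p/ is a voiceless obstruent between vowels /i/ and /u/, so it voices to [b]. /f/ is a voiceless obstruent between vowels /u/ and /o/, so it voices to [v]. → [hagezdubibuvoru].
/iruvihiwuni/: the rule's environment is not met; surfaces unchanged as [iruvihiwuni].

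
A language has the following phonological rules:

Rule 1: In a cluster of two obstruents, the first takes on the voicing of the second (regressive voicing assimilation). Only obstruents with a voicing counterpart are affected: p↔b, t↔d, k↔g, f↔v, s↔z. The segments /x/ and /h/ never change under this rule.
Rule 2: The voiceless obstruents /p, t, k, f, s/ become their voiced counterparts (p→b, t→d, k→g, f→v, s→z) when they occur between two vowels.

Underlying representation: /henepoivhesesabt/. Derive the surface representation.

Rule 1 (regressive voicing assimilation): /v/ precedes the voiceless obstruent /h/, so it devoices to [f] by assimilation. /b/ precedes the voiceless obstruent /t/, so it devoices to [p] by assimilation. /henepoivhesesabt/ → henepoifhesesapt.
Rule 2 (intervocalic voicing): /p/ is a voiceless obstruent between vowels /e/ and /o/, so it voices to [b]. /s/ is a voiceless obstruent between vowels /e/ and /e/, so it voices to [z]. /s/ is a voiceless obstruent between vowels /e/ and /a/, so it voices to [z]. /henepoifhesesapt/ → heneboifhezezapt.

heneboifhezezapt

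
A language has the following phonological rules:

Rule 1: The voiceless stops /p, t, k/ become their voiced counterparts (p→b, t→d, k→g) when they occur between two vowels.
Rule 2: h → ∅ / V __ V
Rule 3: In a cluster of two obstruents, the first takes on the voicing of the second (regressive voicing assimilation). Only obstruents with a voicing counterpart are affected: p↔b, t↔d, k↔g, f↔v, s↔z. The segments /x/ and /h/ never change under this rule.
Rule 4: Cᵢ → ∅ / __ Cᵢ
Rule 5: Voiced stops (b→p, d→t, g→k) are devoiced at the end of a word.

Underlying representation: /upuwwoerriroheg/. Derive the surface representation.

ubuwoeriroek

Rule 1 (intervocalic voicing): /p/ is a voiceless stop between vowels /u/ and /u/, so it voices to [b]. /upuwwoerriroheg/ → ubuwwoerriroheg.
Rule 2 (intervocalic h-deletion): /h/ occurs between vowels /o/ and /e/, so it deletes. /ubuwwoerriroheg/ → ubuwwoerriroeg.
Rule 3 (regressive voicing assimilation): no segment meets the environment; /ubuwwoerriroeg/ is unchanged.
Rule 4 (degemination): /ww/ is a geminate; the first /w/ deletes. /rr/ is a geminate; the first /r/ deletes. /ubuwwoerriroeg/ → ubuwoeriroeg.
Rule 5 (final devoicing): /g/ is a voiced stop in word-final position, so it devoices to [k]. /ubuwoeriroeg/ → ubuwoeriroek.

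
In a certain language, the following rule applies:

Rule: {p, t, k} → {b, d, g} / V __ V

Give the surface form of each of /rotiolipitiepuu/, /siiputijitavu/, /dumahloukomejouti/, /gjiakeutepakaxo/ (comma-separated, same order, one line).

rodiolibidiebuu, siibudijidavu, dumahlougomejoudi, gjiageudebagaxo

/rotiolipitiepuu/: /t/ is a voiceless stop between vowels /o/ and /i/, so it voices to [d]. /p/ is a voiceless stop between vowels /i/ and /i/, so it voices to [b]. /t/ is a voiceless stop between vowels /i/ and /i/, so it voices to [d]. /p/ is a voiceless stop between vowels /e/ and /u/, so it voices to [b]. → [rodiolibidiebuu].
/siiputijitavu/: /p/ is a voiceless stop between vowels /i/ and /u/, so it voices to [b]. /t/ is a voiceless stop between vowels /u/ and /i/, so it voices to [d]. /t/ is a voiceless stop between vowels /i/ and /a/, so it voices to [d]. → [siibudijidavu].
/dumahloukomejouti/: /k/ is a voiceless stop between vowels /u/ and /o/, so it voices to [g]. /t/ is a voiceless stop between vowels /u/ and /i/, so it voices to [d]. → [dumahlougomejoudi].
/gjiakeutepakaxo/: /k/ is a voiceless stop between vowels /a/ and /e/, so it voices to [g]. /t/ is a voiceless stop between vowels /u/ and /e/, so it voices to [d]. /p/ is a voiceless stop between vowels /e/ and /a/, so it voices to [b]. /k/ is a voiceless stop between vowels /a/ and /a/, so it voices to [g]. → [gjiageudebagaxo].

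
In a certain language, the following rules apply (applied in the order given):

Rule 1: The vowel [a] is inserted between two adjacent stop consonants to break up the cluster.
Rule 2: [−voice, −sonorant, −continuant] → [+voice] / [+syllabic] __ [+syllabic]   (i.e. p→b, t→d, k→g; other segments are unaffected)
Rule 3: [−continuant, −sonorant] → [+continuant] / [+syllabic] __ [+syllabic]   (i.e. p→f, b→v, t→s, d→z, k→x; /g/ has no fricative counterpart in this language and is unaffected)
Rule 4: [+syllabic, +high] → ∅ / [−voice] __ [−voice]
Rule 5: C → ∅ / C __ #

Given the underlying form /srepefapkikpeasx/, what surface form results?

Rule 1 (stop-cluster a-epenthesis): /p/ and /k/ form a stop–stop cluster, so [a] is inserted between them. /k/ and /p/ form a stop–stop cluster, so [a] is inserted between them. /srepefapkikpeasx/ → srepefapakikapeasx.
Rule 2 (intervocalic voicing): /p/ is a voiceless stop between vowels /e/ and /e/, so it voices to [b]. /p/ is a voiceless stop between vowels /a/ and /a/, so it voices to [b]. /k/ is a voiceless stop between vowels /a/ and /i/, so it voices to [g]. /k/ is a voiceless stop between vowels /i/ and /a/, so it voices to [g]. /p/ is a voiceless stop between vowels /a/ and /e/, so it voices to [b]. /srepefapakikapeasx/ → srebefabagigabeasx.
Rule 3 (intervocalic spirantization): /b/ is a stop between vowels /e/ and /e/, so it spirantizes to the fricative [v]. /b/ is a stop between vowels /a/ and /a/, so it spirantizes to the fricative [v]. /b/ is a stop between vowels /a/ and /e/, so it spirantizes to the fricative [v]. /srebefabagigabeasx/ → srevefavagigaveasx.
Rule 4 (high vowel syncope): no segment meets the environment; /srevefavagigaveasx/ is unchanged.
Rule 5 (final cluster simplification): /x/ is the second consonant of a word-final cluster /sx/, so it deletes. /srevefavagigaveasx/ → srevefavagigaveas.

srevefavagigaveas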